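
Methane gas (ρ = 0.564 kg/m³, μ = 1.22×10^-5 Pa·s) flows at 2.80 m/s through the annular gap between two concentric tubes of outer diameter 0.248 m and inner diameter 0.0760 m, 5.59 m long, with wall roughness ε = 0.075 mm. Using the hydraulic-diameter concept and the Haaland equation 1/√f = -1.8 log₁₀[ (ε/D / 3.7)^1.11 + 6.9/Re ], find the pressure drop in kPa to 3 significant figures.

Hydraulic diameter D_h = 4A/P = D_o - D_i = 0.248 - 0.076 = 0.172 m.
Re = ρVD_h/μ = 0.564·2.8·0.172/1.22e-05 = 2.226e+04.
ε/D_h = 7.5e-05/0.172 = 0.000436; Haaland gives 1/√f = -1.8 log₁₀[4.36e-05+0.00031] = 6.213, so f = 0.02591.
ΔP = f(L/D_h)(ρV²/2) = 0.02591·5.59/0.172·2.211 = 1.861 Pa.
ΔP = 0.00186 kPa.

ΔP ≈ 0.00186 kPa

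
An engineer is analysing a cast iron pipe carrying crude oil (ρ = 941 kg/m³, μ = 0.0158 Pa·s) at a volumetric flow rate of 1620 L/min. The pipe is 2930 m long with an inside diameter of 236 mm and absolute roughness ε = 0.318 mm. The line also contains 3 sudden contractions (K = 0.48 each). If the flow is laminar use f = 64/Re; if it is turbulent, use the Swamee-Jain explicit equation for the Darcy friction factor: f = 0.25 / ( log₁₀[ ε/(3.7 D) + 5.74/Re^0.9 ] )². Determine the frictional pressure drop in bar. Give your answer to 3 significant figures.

ΔP ≈ 0.767 bar

Q = 1620 L/min = 1620/60000 = 0.027 m³/s.
Cross-sectional area A = πD²/4 = π(0.236)²/4 = 0.04374 m²; mean velocity V = Q/A = 0.027/0.04374 = 0.6172 m/s.
Reynolds number Re = ρVD/μ = 941 · 0.6172 · 0.236 / 0.0158 = 8675.
Re > 4000 → turbulent. Relative roughness ε/D = 0.000318/0.236 = 0.00135. Swamee-Jain: f = 0.25/(log₁₀[0.00135/3.7 + 5.74/8675^0.9])² = 0.25/(log₁₀[0.000364 + 0.00164])² = 0.25/(-2.698)² = 0.03433.
Total minor-loss coefficient ΣK = 3·0.48 = 1.44.
ΔP = [f·L/D + ΣK]·(ρV²/2) = [0.03433·2930/0.236 + 1.44]·(941·0.6172²/2) = [426.3 + 1.44]·179.3 = 7.667e+04 Pa.
ΔP = 7.667e+04 Pa = 0.767 bar.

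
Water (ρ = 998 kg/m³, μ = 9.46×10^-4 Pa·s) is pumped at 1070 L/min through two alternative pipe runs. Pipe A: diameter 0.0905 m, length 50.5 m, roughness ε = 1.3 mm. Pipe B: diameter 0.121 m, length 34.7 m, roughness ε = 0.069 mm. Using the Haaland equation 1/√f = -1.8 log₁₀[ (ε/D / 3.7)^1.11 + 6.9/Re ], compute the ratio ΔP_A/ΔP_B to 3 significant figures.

ΔP_A/ΔP_B ≈ 14.2

Pipe A: V = Q/A = 0.01783/0.006433 = 2.772 m/s; Re = 2.647e+05; ε/D = 0.0144; Haaland → f = 0.04327; ΔP_A = f(L/D)(ρV²/2) = 9.26e+04 Pa.
Pipe B: V = Q/A = 0.01783/0.0115 = 1.551 m/s; Re = 1.98e+05; ε/D = 0.00057; Haaland → f = 0.01901; ΔP_B = f(L/D)(ρV²/2) = 6544 Pa.
ΔP_A/ΔP_B = 9.26e+04/6544 = 14.2.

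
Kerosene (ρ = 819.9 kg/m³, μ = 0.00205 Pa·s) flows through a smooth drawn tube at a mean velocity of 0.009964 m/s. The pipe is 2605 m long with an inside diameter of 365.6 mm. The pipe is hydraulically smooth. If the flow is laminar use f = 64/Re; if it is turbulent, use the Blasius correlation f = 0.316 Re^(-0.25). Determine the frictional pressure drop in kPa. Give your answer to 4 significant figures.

ΔP ≈ 0.01274 kPa

Reynolds number Re = ρVD/μ = 819.9 · 0.009964 · 0.3656 / 0.00205 = 1457.
Re < 2300 → laminar flow, so f = 64/Re = 64/1457 = 0.04393 (the turbulent correlation is not needed).
Darcy-Weisbach: ΔP = f(L/D)(ρV²/2) = 0.04393·(2605/0.3656)·(819.9·0.009964²/2) = 0.04393·7125·0.0407 = 12.74 Pa.
ΔP = 12.74 Pa = 0.01274 kPa.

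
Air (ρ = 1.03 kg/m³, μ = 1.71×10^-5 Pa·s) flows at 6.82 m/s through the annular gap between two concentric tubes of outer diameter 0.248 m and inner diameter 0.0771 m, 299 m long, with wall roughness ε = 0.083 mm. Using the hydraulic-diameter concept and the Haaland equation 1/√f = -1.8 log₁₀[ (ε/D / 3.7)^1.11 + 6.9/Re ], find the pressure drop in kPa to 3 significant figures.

ΔP ≈ 0.881 kPa

Hydraulic diameter D_h = 4A/P = D_o - D_i = 0.248 - 0.0771 = 0.1709 m.
Re = ρVD_h/μ = 1.03·6.82·0.1709/1.71e-05 = 7.02e+04.
ε/D_h = 8.3e-05/0.1709 = 0.000486; Haaland gives 1/√f = -1.8 log₁₀[4.91e-05+9.83e-05] = 6.897, so f = 0.02102.
ΔP = f(L/D_h)(ρV²/2) = 0.02102·299/0.1709·23.95 = 881.1 Pa.
ΔP = 0.881 kPa.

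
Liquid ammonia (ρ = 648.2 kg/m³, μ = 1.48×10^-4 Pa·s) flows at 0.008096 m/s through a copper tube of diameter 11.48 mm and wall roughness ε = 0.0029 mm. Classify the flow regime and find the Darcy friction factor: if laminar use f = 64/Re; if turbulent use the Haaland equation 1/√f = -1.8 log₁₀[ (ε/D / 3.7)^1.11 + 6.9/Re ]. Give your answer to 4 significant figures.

f ≈ 0.1572

Re = ρVD/μ = 648.2·0.008096·0.01148/0.000148 = 407.1.
Re < 2300 → laminar, so f = 64/Re = 0.1572 (roughness is irrelevant in laminar flow).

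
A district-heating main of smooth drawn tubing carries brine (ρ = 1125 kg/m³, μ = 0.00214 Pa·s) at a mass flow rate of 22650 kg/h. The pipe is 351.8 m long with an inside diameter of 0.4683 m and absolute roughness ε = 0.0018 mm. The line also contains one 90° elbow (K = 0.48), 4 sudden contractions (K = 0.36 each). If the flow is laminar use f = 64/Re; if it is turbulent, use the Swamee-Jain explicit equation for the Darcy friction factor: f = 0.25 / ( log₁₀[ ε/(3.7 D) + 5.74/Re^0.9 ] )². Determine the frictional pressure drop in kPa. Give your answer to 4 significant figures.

ΔP ≈ 0.01583 kPa

ṁ = 22650 kg/h = 22650/3600 = 6.292 kg/s.
A = πD²/4 = π(0.4683)²/4 = 0.1722 m²; mean velocity V = ṁ/(ρA) = 6.292/(1125 · 0.1722) = 0.03247 m/s.
Reynolds number Re = ρVD/μ = 1125 · 0.03247 · 0.4683 / 0.00214 = 7994.
Re > 4000 → turbulent. Relative roughness ε/D = 1.8e-06/0.4683 = 3.84e-06. Swamee-Jain: f = 0.25/(log₁₀[3.84e-06/3.7 + 5.74/7994^0.9])² = 0.25/(log₁₀[1.04e-06 + 0.00176])² = 0.25/(-2.753)² = 0.03298.
Total minor-loss coefficient ΣK = 1·0.48 + 4·0.36 = 1.92.
ΔP = [f·L/D + ΣK]·(ρV²/2) = [0.03298·351.8/0.4683 + 1.92]·(1125·0.03247²/2) = [24.77 + 1.92]·0.593 = 15.83 Pa.
ΔP = 15.83 Pa = 0.01583 kPa.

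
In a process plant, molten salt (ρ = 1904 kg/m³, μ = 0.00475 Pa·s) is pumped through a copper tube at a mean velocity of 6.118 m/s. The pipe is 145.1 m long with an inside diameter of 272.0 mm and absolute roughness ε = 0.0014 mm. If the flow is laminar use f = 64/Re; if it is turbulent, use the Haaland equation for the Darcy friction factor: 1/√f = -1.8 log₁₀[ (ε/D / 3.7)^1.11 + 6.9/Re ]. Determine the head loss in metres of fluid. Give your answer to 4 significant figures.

Reynolds number Re = ρVD/μ = 1904 · 6.118 · 0.272 / 0.00475 = 6.67e+05.
Re > 4000 → turbulent. Relative roughness ε/D = 1.4e-06/0.272 = 5.15e-06. Haaland: 1/√f = -1.8 log₁₀[(5.15e-06/3.7)^1.11 + 6.9/6.67e+05] = -1.8 log₁₀[3.16e-07 + 1.03e-05] = 8.95, so f = 0.01248.
Darcy-Weisbach: ΔP = f(L/D)(ρV²/2) = 0.01248·(145.1/0.272)·(1904·6.118²/2) = 0.01248·533.5·3.563e+04 = 2.373e+05 Pa.
Head loss h_f = ΔP/(ρg) = 2.373e+05/(1904·9.81) = 12.70 m.

h_f ≈ 12.70 m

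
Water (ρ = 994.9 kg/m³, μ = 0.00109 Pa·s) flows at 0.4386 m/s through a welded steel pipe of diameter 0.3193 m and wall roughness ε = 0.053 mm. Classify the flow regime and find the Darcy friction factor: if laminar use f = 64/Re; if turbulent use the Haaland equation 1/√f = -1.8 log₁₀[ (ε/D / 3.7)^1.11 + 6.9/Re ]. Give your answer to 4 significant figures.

Re = ρVD/μ = 994.9·0.4386·0.3193/0.00109 = 1.278e+05.
Re > 4000 → turbulent. ε/D = 5.3e-05/0.3193 = 0.000166; Haaland: 1/√f = -1.8 log₁₀[1.49e-05 + 5.4e-05] = 7.491, so f = 0.01782.

f ≈ 0.01782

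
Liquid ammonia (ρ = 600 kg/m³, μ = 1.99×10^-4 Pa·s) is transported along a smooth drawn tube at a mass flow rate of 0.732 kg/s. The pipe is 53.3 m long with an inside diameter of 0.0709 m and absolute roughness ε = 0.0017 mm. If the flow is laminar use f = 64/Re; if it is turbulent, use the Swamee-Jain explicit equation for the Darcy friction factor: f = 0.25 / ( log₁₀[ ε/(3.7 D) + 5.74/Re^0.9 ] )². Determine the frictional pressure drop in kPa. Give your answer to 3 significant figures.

A = πD²/4 = π(0.0709)²/4 = 0.003948 m²; mean velocity V = ṁ/(ρA) = 0.732/(600 · 0.003948) = 0.309 m/s.
Reynolds number Re = ρVD/μ = 600 · 0.309 · 0.0709 / 0.000199 = 6.606e+04.
Re > 4000 → turbulent. Relative roughness ε/D = 1.7e-06/0.0709 = 2.4e-05. Swamee-Jain: f = 0.25/(log₁₀[2.4e-05/3.7 + 5.74/6.606e+04^0.9])² = 0.25/(log₁₀[6.48e-06 + 0.000264])² = 0.25/(-3.568)² = 0.01963.
Darcy-Weisbach: ΔP = f(L/D)(ρV²/2) = 0.01963·(53.3/0.0709)·(600·0.309²/2) = 0.01963·751.8·28.65 = 422.8 Pa.
ΔP = 422.8 Pa = 0.423 kPa.

ΔP ≈ 0.423 kPa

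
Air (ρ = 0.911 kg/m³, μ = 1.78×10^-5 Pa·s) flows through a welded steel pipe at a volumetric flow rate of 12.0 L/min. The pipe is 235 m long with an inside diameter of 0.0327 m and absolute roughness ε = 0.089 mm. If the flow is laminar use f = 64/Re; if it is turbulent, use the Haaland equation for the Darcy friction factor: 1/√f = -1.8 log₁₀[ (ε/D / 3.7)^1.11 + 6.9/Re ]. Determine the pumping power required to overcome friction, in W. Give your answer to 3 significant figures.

P ≈ 0.00596 W

Q = 12.0 L/min = 12.0/60000 = 0.0002 m³/s.
Cross-sectional area A = πD²/4 = π(0.0327)²/4 = 0.0008398 m²; mean velocity V = Q/A = 0.0002/0.0008398 = 0.2381 m/s.
Reynolds number Re = ρVD/μ = 0.911 · 0.2381 · 0.0327 / 1.78e-05 = 398.6.
Re < 2300 → laminar flow, so f = 64/Re = 64/398.6 = 0.1606 (the turbulent correlation is not needed).
Darcy-Weisbach: ΔP = f(L/D)(ρV²/2) = 0.1606·(235/0.0327)·(0.911·0.2381²/2) = 0.1606·7187·0.02583 = 29.81 Pa.
Pumping power P = QΔP = 0.0002·29.81 = 0.005962 W = 0.00596 W.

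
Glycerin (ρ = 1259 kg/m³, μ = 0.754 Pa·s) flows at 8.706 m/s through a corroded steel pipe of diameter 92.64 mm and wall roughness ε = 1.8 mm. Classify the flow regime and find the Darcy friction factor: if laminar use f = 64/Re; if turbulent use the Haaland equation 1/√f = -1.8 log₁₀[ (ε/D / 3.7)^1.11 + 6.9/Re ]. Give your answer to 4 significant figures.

Re = ρVD/μ = 1259·8.706·0.09264/0.754 = 1347.
Re < 2300 → laminar, so f = 64/Re = 0.04752 (roughness is irrelevant in laminar flow).

f ≈ 0.04752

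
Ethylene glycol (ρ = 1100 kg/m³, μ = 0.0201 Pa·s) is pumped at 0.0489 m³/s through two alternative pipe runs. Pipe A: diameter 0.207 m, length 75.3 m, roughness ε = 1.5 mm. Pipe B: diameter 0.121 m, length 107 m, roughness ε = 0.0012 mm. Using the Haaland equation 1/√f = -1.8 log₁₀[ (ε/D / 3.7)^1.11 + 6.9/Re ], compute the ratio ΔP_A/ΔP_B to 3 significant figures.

Pipe A: V = Q/A = 0.0489/0.03365 = 1.453 m/s; Re = 1.646e+04; ε/D = 0.00725; Haaland → f = 0.03794; ΔP_A = f(L/D)(ρV²/2) = 1.603e+04 Pa.
Pipe B: V = Q/A = 0.0489/0.0115 = 4.253 m/s; Re = 2.816e+04; ε/D = 9.92e-06; Haaland → f = 0.02369; ΔP_B = f(L/D)(ρV²/2) = 2.083e+05 Pa.
ΔP_A/ΔP_B = 1.603e+04/2.083e+05 = 0.0769.

ΔP_A/ΔP_B ≈ 0.0769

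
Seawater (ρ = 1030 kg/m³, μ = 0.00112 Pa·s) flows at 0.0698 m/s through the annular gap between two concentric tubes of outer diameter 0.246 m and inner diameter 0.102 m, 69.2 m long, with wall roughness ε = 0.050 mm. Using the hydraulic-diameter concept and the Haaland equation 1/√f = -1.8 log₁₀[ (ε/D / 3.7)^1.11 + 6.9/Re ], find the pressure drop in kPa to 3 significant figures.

Hydraulic diameter D_h = 4A/P = D_o - D_i = 0.246 - 0.102 = 0.144 m.
Re = ρVD_h/μ = 1030·0.0698·0.144/0.00112 = 9244.
ε/D_h = 5e-05/0.144 = 0.000347; Haaland gives 1/√f = -1.8 log₁₀[3.38e-05+0.000746] = 5.594, so f = 0.03196.
ΔP = f(L/D_h)(ρV²/2) = 0.03196·69.2/0.144·2.509 = 38.53 Pa.
ΔP = 0.0385 kPa.

ΔP ≈ 0.0385 kPa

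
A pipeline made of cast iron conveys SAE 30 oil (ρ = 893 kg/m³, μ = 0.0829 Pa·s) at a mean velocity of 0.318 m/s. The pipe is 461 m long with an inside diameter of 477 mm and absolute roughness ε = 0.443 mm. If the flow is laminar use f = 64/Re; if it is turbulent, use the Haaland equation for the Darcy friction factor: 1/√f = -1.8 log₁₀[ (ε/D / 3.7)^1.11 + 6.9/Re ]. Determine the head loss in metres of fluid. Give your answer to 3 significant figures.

h_f ≈ 0.195 m

Reynolds number Re = ρVD/μ = 893 · 0.318 · 0.477 / 0.0829 = 1634.
Re < 2300 → laminar flow, so f = 64/Re = 64/1634 = 0.03917 (the turbulent correlation is not needed).
Darcy-Weisbach: ΔP = f(L/D)(ρV²/2) = 0.03917·(461/0.477)·(893·0.318²/2) = 0.03917·966.5·45.15 = 1709 Pa.
Head loss h_f = ΔP/(ρg) = 1709/(893·9.81) = 0.195 m.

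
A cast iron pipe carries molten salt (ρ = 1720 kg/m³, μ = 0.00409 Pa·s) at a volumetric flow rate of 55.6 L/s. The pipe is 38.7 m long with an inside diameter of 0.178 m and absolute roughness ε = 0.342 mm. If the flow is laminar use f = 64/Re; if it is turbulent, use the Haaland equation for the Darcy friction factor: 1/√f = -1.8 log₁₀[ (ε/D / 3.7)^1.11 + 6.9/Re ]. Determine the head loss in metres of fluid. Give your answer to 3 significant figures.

Q = 55.6 L/s = 55.6/1000 = 0.0556 m³/s.
Cross-sectional area A = πD²/4 = π(0.178)²/4 = 0.02488 m²; mean velocity V = Q/A = 0.0556/0.02488 = 2.234 m/s.
Reynolds number Re = ρVD/μ = 1720 · 2.234 · 0.178 / 0.00409 = 1.673e+05.
Re > 4000 → turbulent. Relative roughness ε/D = 0.000342/0.178 = 0.00192. Haaland: 1/√f = -1.8 log₁₀[(0.00192/3.7)^1.11 + 6.9/1.673e+05] = -1.8 log₁₀[0.000226 + 4.13e-05] = 6.432, so f = 0.02418.
Darcy-Weisbach: ΔP = f(L/D)(ρV²/2) = 0.02418·(38.7/0.178)·(1720·2.234²/2) = 0.02418·217.4·4293 = 2.257e+04 Pa.
Head loss h_f = ΔP/(ρg) = 2.257e+04/(1720·9.81) = 1.34 m.

h_f ≈ 1.34 m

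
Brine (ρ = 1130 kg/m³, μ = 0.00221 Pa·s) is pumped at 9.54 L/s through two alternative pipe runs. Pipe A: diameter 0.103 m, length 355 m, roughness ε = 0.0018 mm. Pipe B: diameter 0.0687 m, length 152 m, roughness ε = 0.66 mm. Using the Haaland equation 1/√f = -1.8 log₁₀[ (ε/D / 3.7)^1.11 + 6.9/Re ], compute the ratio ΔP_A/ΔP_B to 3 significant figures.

ΔP_A/ΔP_B ≈ 0.161

Pipe A: V = Q/A = 0.00954/0.008332 = 1.145 m/s; Re = 6.03e+04; ε/D = 1.75e-05; Haaland → f = 0.01991; ΔP_A = f(L/D)(ρV²/2) = 5.084e+04 Pa.
Pipe B: V = Q/A = 0.00954/0.003707 = 2.574 m/s; Re = 9.04e+04; ε/D = 0.00961; Haaland → f = 0.0381; ΔP_B = f(L/D)(ρV²/2) = 3.155e+05 Pa.
ΔP_A/ΔP_B = 5.084e+04/3.155e+05 = 0.161.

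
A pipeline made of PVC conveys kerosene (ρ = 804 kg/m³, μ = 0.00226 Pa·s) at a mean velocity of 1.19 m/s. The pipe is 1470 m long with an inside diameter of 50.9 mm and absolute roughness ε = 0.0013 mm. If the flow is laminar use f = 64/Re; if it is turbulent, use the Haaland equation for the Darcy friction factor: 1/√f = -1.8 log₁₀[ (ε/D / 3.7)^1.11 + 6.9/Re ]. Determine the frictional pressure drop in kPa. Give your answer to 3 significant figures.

Reynolds number Re = ρVD/μ = 804 · 1.19 · 0.0509 / 0.00226 = 2.155e+04.
Re > 4000 → turbulent. Relative roughness ε/D = 1.3e-06/0.0509 = 2.55e-05. Haaland: 1/√f = -1.8 log₁₀[(2.55e-05/3.7)^1.11 + 6.9/2.155e+04] = -1.8 log₁₀[1.87e-06 + 0.00032] = 6.286, so f = 0.02531.
Darcy-Weisbach: ΔP = f(L/D)(ρV²/2) = 0.02531·(1470/0.0509)·(804·1.19²/2) = 0.02531·2.888e+04·569.3 = 4.161e+05 Pa.
ΔP = 4.161e+05 Pa = 416 kPa.

ΔP ≈ 416 kPa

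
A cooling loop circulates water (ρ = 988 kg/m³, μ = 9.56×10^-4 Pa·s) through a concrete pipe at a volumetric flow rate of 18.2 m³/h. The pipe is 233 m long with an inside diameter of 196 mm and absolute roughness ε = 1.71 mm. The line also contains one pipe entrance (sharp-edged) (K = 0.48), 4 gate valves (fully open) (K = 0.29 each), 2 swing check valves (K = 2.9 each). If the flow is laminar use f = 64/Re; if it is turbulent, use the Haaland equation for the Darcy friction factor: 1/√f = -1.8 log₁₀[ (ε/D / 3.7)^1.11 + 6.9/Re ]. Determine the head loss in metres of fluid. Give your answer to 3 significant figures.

h_f ≈ 0.0753 m

Q = 18.2 m³/h = 18.2/3600 = 0.005056 m³/s.
Cross-sectional area A = πD²/4 = π(0.196)²/4 = 0.03017 m²; mean velocity V = Q/A = 0.005056/0.03017 = 0.1676 m/s.
Reynolds number Re = ρVD/μ = 988 · 0.1676 · 0.196 / 0.000956 = 3.394e+04.
Re > 4000 → turbulent. Relative roughness ε/D = 0.00171/0.196 = 0.00872. Haaland: 1/√f = -1.8 log₁₀[(0.00872/3.7)^1.11 + 6.9/3.394e+04] = -1.8 log₁₀[0.00121 + 0.000203] = 5.128, so f = 0.03802.
Total minor-loss coefficient ΣK = 1·0.48 + 4·0.29 + 2·2.9 = 7.44.
ΔP = [f·L/D + ΣK]·(ρV²/2) = [0.03802·233/0.196 + 7.44]·(988·0.1676²/2) = [45.2 + 7.44]·13.87 = 730.1 Pa.
Head loss h_f = ΔP/(ρg) = 730.1/(988·9.81) = 0.0753 m.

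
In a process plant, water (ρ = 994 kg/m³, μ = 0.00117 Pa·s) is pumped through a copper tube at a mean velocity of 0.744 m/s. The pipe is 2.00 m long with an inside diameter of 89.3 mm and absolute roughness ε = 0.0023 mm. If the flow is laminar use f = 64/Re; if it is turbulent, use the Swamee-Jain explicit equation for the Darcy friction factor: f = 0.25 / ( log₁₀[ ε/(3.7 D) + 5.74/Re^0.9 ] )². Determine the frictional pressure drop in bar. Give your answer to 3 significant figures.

Reynolds number Re = ρVD/μ = 994 · 0.744 · 0.0893 / 0.00117 = 5.644e+04.
Re > 4000 → turbulent. Relative roughness ε/D = 2.3e-06/0.0893 = 2.58e-05. Swamee-Jain: f = 0.25/(log₁₀[2.58e-05/3.7 + 5.74/5.644e+04^0.9])² = 0.25/(log₁₀[6.96e-06 + 0.000304])² = 0.25/(-3.508)² = 0.02032.
Darcy-Weisbach: ΔP = f(L/D)(ρV²/2) = 0.02032·(2/0.0893)·(994·0.744²/2) = 0.02032·22.4·275.1 = 125.2 Pa.
ΔP = 125.2 Pa = 0.00125 bar.

ΔP ≈ 0.00125 bar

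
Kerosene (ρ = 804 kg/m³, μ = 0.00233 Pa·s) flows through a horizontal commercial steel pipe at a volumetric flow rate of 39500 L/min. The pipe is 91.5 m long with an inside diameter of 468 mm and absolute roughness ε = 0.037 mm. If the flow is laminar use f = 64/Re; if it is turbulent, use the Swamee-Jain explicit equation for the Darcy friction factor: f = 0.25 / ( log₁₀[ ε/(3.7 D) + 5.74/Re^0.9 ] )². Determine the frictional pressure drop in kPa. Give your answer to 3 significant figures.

Q = 39500 L/min = 39500/60000 = 0.6583 m³/s.
Cross-sectional area A = πD²/4 = π(0.468)²/4 = 0.172 m²; mean velocity V = Q/A = 0.6583/0.172 = 3.827 m/s.
Reynolds number Re = ρVD/μ = 804 · 3.827 · 0.468 / 0.00233 = 6.18e+05.
Re > 4000 → turbulent. Relative roughness ε/D = 3.7e-05/0.468 = 7.91e-05. Swamee-Jain: f = 0.25/(log₁₀[7.91e-05/3.7 + 5.74/6.18e+05^0.9])² = 0.25/(log₁₀[2.14e-05 + 3.52e-05])² = 0.25/(-4.247)² = 0.01386.
Darcy-Weisbach: ΔP = f(L/D)(ρV²/2) = 0.01386·(91.5/0.468)·(804·3.827²/2) = 0.01386·195.5·5888 = 1.595e+04 Pa.
ΔP = 1.595e+04 Pa = 16.0 kPa.

ΔP ≈ 16.0 kPa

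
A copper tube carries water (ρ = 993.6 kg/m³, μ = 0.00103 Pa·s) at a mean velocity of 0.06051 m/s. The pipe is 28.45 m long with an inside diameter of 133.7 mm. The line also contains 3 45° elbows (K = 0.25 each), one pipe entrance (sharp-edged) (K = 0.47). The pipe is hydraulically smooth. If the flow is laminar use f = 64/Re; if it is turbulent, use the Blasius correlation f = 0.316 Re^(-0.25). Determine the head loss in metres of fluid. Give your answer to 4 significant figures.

Reynolds number Re = ρVD/μ = 993.6 · 0.06051 · 0.1337 / 0.00103 = 7804.
Re > 4000 → turbulent. Smooth-pipe (Blasius): f = 0.316 Re^(-0.25) = 0.316/(7804)^0.25 = 0.03362.
Total minor-loss coefficient ΣK = 3·0.25 + 1·0.47 = 1.22.
ΔP = [f·L/D + ΣK]·(ρV²/2) = [0.03362·28.45/0.1337 + 1.22]·(993.6·0.06051²/2) = [7.154 + 1.22]·1.819 = 15.23 Pa.
Head loss h_f = ΔP/(ρg) = 15.23/(993.6·9.81) = 0.001563 m.

h_f ≈ 0.001563 m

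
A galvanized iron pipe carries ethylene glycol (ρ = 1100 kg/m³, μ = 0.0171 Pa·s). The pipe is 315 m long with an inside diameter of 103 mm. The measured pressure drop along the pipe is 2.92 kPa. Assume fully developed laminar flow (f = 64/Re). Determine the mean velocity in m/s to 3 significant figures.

For laminar flow, f = 64/Re with Re = ρVD/μ, so Darcy-Weisbach reduces to ΔP = 32μLV/D². Solving for V: V = ΔP·D²/(32μL) = 2920·(0.103)²/(32·0.0171·315) = 0.1797 m/s.
Check: Re = ρVD/μ = 1100·0.1797·0.103/0.0171 = 1191 < 2300, so the laminar assumption holds.

V ≈ 0.180 m/s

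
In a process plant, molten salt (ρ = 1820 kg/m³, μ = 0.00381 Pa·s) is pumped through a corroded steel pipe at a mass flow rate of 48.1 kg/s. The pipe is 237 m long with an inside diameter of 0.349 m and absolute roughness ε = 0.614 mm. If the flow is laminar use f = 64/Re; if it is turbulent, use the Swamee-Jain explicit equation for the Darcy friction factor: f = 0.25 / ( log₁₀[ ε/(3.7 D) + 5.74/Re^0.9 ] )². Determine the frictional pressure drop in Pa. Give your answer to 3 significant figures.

A = πD²/4 = π(0.349)²/4 = 0.09566 m²; mean velocity V = ṁ/(ρA) = 48.1/(1820 · 0.09566) = 0.2763 m/s.
Reynolds number Re = ρVD/μ = 1820 · 0.2763 · 0.349 / 0.00381 = 4.606e+04.
Re > 4000 → turbulent. Relative roughness ε/D = 0.000614/0.349 = 0.00176. Swamee-Jain: f = 0.25/(log₁₀[0.00176/3.7 + 5.74/4.606e+04^0.9])² = 0.25/(log₁₀[0.000475 + 0.000365])² = 0.25/(-3.076)² = 0.02643.
Darcy-Weisbach: ΔP = f(L/D)(ρV²/2) = 0.02643·(237/0.349)·(1820·0.2763²/2) = 0.02643·679.1·69.46 = 1247 Pa.

ΔP ≈ 1250 Pa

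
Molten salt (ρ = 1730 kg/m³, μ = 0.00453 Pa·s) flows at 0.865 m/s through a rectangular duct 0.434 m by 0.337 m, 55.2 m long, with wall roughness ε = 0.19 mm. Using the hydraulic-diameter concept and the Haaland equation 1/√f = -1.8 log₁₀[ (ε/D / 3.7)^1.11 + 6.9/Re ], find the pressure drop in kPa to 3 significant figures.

ΔP ≈ 1.84 kPa

Hydraulic diameter D_h = 4A/P = 4·(0.434·0.337)/(2·(0.434+0.337)) = 0.585/1.542 = 0.3794 m.
Re = ρVD_h/μ = 1730·0.865·0.3794/0.00453 = 1.253e+05.
ε/D_h = 0.00019/0.3794 = 0.000501; Haaland gives 1/√f = -1.8 log₁₀[5.08e-05+5.51e-05] = 7.155, so f = 0.01953.
ΔP = f(L/D_h)(ρV²/2) = 0.01953·55.2/0.3794·647.2 = 1839 Pa.
ΔP = 1.84 kPa.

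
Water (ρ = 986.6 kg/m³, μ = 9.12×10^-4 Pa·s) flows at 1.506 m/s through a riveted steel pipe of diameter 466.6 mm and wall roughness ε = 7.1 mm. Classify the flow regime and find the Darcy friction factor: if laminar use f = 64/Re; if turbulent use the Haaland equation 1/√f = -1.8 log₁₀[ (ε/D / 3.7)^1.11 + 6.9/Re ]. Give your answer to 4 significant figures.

f ≈ 0.04406

Re = ρVD/μ = 986.6·1.506·0.4666/0.000912 = 7.602e+05.
Re > 4000 → turbulent. ε/D = 0.0071/0.4666 = 0.0152; Haaland: 1/√f = -1.8 log₁₀[0.00225 + 9.08e-06] = 4.764, so f = 0.04406.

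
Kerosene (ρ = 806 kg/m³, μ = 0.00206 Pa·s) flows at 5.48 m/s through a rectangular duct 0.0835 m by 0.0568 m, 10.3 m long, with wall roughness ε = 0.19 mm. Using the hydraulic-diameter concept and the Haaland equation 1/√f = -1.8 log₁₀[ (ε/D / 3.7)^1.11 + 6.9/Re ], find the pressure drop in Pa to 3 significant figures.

ΔP ≈ 49000 Pa

Hydraulic diameter D_h = 4A/P = 4·(0.0835·0.0568)/(2·(0.0835+0.0568)) = 0.01897/0.2806 = 0.06761 m.
Re = ρVD_h/μ = 806·5.48·0.06761/0.00206 = 1.45e+05.
ε/D_h = 0.00019/0.06761 = 0.00281; Haaland gives 1/√f = -1.8 log₁₀[0.000345+4.76e-05] = 6.132, so f = 0.0266.
ΔP = f(L/D_h)(ρV²/2) = 0.0266·10.3/0.06761·1.21e+04 = 4.904e+04 Pa.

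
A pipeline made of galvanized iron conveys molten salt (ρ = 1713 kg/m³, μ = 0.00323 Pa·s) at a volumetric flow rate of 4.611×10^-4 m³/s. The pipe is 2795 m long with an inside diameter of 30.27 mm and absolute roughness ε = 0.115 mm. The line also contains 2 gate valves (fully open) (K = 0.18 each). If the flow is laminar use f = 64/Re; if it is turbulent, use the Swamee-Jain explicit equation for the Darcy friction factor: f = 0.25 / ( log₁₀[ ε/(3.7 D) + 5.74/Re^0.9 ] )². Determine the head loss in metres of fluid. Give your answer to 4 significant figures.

h_f ≈ 70.70 m

Cross-sectional area A = πD²/4 = π(0.03027)²/4 = 0.0007196 m²; mean velocity V = Q/A = 0.0004611/0.0007196 = 0.6407 m/s.
Reynolds number Re = ρVD/μ = 1713 · 0.6407 · 0.03027 / 0.00323 = 1.029e+04.
Re > 4000 → turbulent. Relative roughness ε/D = 0.000115/0.03027 = 0.0038. Swamee-Jain: f = 0.25/(log₁₀[0.0038/3.7 + 5.74/1.029e+04^0.9])² = 0.25/(log₁₀[0.00103 + 0.00141])² = 0.25/(-2.614)² = 0.03659.
Total minor-loss coefficient ΣK = 2·0.18 = 0.36.
ΔP = [f·L/D + ΣK]·(ρV²/2) = [0.03659·2795/0.03027 + 0.36]·(1713·0.6407²/2) = [3378 + 0.36]·351.6 = 1.188e+06 Pa.
Head loss h_f = ΔP/(ρg) = 1.188e+06/(1713·9.81) = 70.70 m.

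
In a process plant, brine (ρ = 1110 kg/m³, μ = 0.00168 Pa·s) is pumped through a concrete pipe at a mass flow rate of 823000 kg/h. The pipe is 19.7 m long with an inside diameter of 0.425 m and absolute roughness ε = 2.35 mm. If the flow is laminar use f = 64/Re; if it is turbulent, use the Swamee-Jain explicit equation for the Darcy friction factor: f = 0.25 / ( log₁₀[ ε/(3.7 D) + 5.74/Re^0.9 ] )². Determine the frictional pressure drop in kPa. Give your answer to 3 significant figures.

ΔP ≈ 1.72 kPa

ṁ = 823000 kg/h = 823000/3600 = 228.6 kg/s.
A = πD²/4 = π(0.425)²/4 = 0.1419 m²; mean velocity V = ṁ/(ρA) = 228.6/(1110 · 0.1419) = 1.452 m/s.
Reynolds number Re = ρVD/μ = 1110 · 1.452 · 0.425 / 0.00168 = 4.077e+05.
Re > 4000 → turbulent. Relative roughness ε/D = 0.00235/0.425 = 0.00553. Swamee-Jain: f = 0.25/(log₁₀[0.00553/3.7 + 5.74/4.077e+05^0.9])² = 0.25/(log₁₀[0.00149 + 5.12e-05])² = 0.25/(-2.811)² = 0.03164.
Darcy-Weisbach: ΔP = f(L/D)(ρV²/2) = 0.03164·(19.7/0.425)·(1110·1.452²/2) = 0.03164·46.35·1170 = 1716 Pa.
ΔP = 1716 Pa = 1.72 kPa.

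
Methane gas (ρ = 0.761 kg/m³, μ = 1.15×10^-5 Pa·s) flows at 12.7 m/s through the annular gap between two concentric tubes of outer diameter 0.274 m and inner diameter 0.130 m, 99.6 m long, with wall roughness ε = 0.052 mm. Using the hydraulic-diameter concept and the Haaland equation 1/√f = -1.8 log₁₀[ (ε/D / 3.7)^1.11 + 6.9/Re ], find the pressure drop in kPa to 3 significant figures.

ΔP ≈ 0.805 kPa

Hydraulic diameter D_h = 4A/P = D_o - D_i = 0.274 - 0.13 = 0.144 m.
Re = ρVD_h/μ = 0.761·12.7·0.144/1.15e-05 = 1.21e+05.
ε/D_h = 5.2e-05/0.144 = 0.000361; Haaland gives 1/√f = -1.8 log₁₀[3.53e-05+5.7e-05] = 7.262, so f = 0.01896.
ΔP = f(L/D_h)(ρV²/2) = 0.01896·99.6/0.144·61.37 = 804.9 Pa.
ΔP = 0.805 kPa.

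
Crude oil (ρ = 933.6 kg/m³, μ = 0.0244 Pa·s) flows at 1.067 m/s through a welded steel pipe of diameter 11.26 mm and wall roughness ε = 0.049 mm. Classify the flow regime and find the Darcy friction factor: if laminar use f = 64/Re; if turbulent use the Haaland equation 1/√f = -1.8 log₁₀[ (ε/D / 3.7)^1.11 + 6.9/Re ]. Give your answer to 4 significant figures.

f ≈ 0.1392

Re = ρVD/μ = 933.6·1.067·0.01126/0.0244 = 459.7.
Re < 2300 → laminar, so f = 64/Re = 0.1392 (roughness is irrelevant in laminar flow).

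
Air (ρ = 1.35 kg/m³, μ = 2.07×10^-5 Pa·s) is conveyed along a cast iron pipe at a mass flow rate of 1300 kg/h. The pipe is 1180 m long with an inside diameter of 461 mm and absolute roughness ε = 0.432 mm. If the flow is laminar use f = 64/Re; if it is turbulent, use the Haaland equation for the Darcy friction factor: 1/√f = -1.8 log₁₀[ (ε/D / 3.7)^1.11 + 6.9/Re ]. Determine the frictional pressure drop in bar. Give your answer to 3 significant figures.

ṁ = 1300 kg/h = 1300/3600 = 0.3611 kg/s.
A = πD²/4 = π(0.461)²/4 = 0.1669 m²; mean velocity V = ṁ/(ρA) = 0.3611/(1.35 · 0.1669) = 1.603 m/s.
Reynolds number Re = ρVD/μ = 1.35 · 1.603 · 0.461 / 2.07e-05 = 4.818e+04.
Re > 4000 → turbulent. Relative roughness ε/D = 0.000432/0.461 = 0.000937. Haaland: 1/√f = -1.8 log₁₀[(0.000937/3.7)^1.11 + 6.9/4.818e+04] = -1.8 log₁₀[0.000102 + 0.000143] = 6.499, so f = 0.02367.
Darcy-Weisbach: ΔP = f(L/D)(ρV²/2) = 0.02367·(1180/0.461)·(1.35·1.603²/2) = 0.02367·2560·1.734 = 105 Pa.
ΔP = 105 Pa = 0.00105 bar.

ΔP ≈ 0.00105 bar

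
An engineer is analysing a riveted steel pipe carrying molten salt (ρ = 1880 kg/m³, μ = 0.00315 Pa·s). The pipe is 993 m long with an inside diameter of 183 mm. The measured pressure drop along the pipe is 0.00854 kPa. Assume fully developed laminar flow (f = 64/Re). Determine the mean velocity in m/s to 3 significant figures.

V ≈ 0.00286 m/s

For laminar flow, f = 64/Re with Re = ρVD/μ, so Darcy-Weisbach reduces to ΔP = 32μLV/D². Solving for V: V = ΔP·D²/(32μL) = 8.54·(0.183)²/(32·0.00315·993) = 0.002857 m/s.
Check: Re = ρVD/μ = 1880·0.002857·0.183/0.00315 = 312.1 < 2300, so the laminar assumption holds.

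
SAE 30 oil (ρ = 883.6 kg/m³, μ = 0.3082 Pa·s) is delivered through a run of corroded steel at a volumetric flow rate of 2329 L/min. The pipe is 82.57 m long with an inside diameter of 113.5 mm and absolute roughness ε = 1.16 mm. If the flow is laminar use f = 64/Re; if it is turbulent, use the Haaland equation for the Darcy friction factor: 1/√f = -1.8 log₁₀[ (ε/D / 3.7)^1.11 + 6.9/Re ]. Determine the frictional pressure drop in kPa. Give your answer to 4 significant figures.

Q = 2329 L/min = 2329/60000 = 0.03882 m³/s.
Cross-sectional area A = πD²/4 = π(0.1135)²/4 = 0.01012 m²; mean velocity V = Q/A = 0.03882/0.01012 = 3.837 m/s.
Reynolds number Re = ρVD/μ = 883.6 · 3.837 · 0.1135 / 0.308 = 1248.
Re < 2300 → laminar flow, so f = 64/Re = 64/1248 = 0.05127 (the turbulent correlation is not needed).
Darcy-Weisbach: ΔP = f(L/D)(ρV²/2) = 0.05127·(82.57/0.1135)·(883.6·3.837²/2) = 0.05127·727.5·6503 = 2.425e+05 Pa.
ΔP = 2.425e+05 Pa = 242.5 kPa.

ΔP ≈ 242.5 kPa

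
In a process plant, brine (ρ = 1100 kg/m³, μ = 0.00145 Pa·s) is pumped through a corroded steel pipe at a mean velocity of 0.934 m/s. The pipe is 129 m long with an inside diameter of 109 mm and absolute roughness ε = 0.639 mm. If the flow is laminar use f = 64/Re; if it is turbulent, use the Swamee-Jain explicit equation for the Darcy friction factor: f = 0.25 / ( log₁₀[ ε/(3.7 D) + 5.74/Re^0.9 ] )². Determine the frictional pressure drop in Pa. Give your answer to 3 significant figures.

Reynolds number Re = ρVD/μ = 1100 · 0.934 · 0.109 / 0.00145 = 7.723e+04.
Re > 4000 → turbulent. Relative roughness ε/D = 0.000639/0.109 = 0.00586. Swamee-Jain: f = 0.25/(log₁₀[0.00586/3.7 + 5.74/7.723e+04^0.9])² = 0.25/(log₁₀[0.00158 + 0.000229])² = 0.25/(-2.741)² = 0.03326.
Darcy-Weisbach: ΔP = f(L/D)(ρV²/2) = 0.03326·(129/0.109)·(1100·0.934²/2) = 0.03326·1183·479.8 = 1.889e+04 Pa.

ΔP ≈ 18900 Pa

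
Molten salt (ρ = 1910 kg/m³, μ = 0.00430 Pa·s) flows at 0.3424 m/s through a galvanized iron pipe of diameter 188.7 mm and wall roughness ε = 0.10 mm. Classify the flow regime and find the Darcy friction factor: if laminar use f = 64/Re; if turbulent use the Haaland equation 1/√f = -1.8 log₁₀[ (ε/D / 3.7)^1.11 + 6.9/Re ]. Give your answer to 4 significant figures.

f ≈ 0.02476

Re = ρVD/μ = 1910·0.3424·0.1887/0.0043 = 2.87e+04.
Re > 4000 → turbulent. ε/D = 0.0001/0.1887 = 0.00053; Haaland: 1/√f = -1.8 log₁₀[5.41e-05 + 0.00024] = 6.356, so f = 0.02476.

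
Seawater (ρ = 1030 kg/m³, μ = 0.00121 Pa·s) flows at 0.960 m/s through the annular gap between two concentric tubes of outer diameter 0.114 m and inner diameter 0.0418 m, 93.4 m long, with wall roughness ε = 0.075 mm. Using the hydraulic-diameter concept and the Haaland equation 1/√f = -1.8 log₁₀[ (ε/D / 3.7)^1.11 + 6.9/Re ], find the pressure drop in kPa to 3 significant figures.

ΔP ≈ 14.3 kPa

Hydraulic diameter D_h = 4A/P = D_o - D_i = 0.114 - 0.0418 = 0.0722 m.
Re = ρVD_h/μ = 1030·0.96·0.0722/0.00121 = 5.9e+04.
ε/D_h = 7.5e-05/0.0722 = 0.00104; Haaland gives 1/√f = -1.8 log₁₀[0.000114+0.000117] = 6.545, so f = 0.02334.
ΔP = f(L/D_h)(ρV²/2) = 0.02334·93.4/0.0722·474.6 = 1.433e+04 Pa.
ΔP = 14.3 kPa.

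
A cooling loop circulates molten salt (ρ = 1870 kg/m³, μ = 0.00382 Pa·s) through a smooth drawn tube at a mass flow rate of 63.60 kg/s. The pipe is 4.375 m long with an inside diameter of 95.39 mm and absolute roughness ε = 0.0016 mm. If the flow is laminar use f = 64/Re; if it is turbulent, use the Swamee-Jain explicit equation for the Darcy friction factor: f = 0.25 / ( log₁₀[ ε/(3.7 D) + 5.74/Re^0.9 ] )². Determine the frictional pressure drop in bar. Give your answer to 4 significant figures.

A = πD²/4 = π(0.09539)²/4 = 0.007147 m²; mean velocity V = ṁ/(ρA) = 63.6/(1870 · 0.007147) = 4.759 m/s.
Reynolds number Re = ρVD/μ = 1870 · 4.759 · 0.09539 / 0.00382 = 2.222e+05.
Re > 4000 → turbulent. Relative roughness ε/D = 1.6e-06/0.09539 = 1.68e-05. Swamee-Jain: f = 0.25/(log₁₀[1.68e-05/3.7 + 5.74/2.222e+05^0.9])² = 0.25/(log₁₀[4.53e-06 + 8.85e-05])² = 0.25/(-4.032)² = 0.01538.
Darcy-Weisbach: ΔP = f(L/D)(ρV²/2) = 0.01538·(4.375/0.09539)·(1870·4.759²/2) = 0.01538·45.86·2.118e+04 = 1.494e+04 Pa.
ΔP = 1.494e+04 Pa = 0.1494 bar.

ΔP ≈ 0.1494 bar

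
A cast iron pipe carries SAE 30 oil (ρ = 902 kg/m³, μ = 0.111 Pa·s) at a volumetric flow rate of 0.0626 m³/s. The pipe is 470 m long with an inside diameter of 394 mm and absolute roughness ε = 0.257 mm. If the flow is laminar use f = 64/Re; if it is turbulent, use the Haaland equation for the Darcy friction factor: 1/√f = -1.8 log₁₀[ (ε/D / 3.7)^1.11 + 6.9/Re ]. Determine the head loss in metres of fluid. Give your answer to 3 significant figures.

h_f ≈ 0.624 m

Cross-sectional area A = πD²/4 = π(0.394)²/4 = 0.1219 m²; mean velocity V = Q/A = 0.0626/0.1219 = 0.5134 m/s.
Reynolds number Re = ρVD/μ = 902 · 0.5134 · 0.394 / 0.111 = 1644.
Re < 2300 → laminar flow, so f = 64/Re = 64/1644 = 0.03893 (the turbulent correlation is not needed).
Darcy-Weisbach: ΔP = f(L/D)(ρV²/2) = 0.03893·(470/0.394)·(902·0.5134²/2) = 0.03893·1193·118.9 = 5522 Pa.
Head loss h_f = ΔP/(ρg) = 5522/(902·9.81) = 0.624 m.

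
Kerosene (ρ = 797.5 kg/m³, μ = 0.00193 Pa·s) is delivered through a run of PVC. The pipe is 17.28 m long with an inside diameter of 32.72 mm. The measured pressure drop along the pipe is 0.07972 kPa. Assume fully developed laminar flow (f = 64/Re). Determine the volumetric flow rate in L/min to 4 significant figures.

Q ≈ 4.035 L/min

For laminar flow, f = 64/Re with Re = ρVD/μ, so Darcy-Weisbach reduces to ΔP = 32μLV/D². Solving for V: V = ΔP·D²/(32μL) = 79.72·(0.03272)²/(32·0.00193·17.28) = 0.07997 m/s.
Check: Re = ρVD/μ = 797.5·0.07997·0.03272/0.00193 = 1081 < 2300, so the laminar assumption holds.
Q = V·A = 0.07997·(π/4·0.03272²) = 6.724e-05 m³/s = 4.035 L/min.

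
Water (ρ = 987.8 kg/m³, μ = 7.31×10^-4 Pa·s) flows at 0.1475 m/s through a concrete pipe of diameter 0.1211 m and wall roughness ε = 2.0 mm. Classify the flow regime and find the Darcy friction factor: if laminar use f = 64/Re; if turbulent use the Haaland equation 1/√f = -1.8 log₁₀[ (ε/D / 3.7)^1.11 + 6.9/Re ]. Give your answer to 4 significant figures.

f ≈ 0.04705

Re = ρVD/μ = 987.8·0.1475·0.1211/0.000731 = 2.414e+04.
Re > 4000 → turbulent. ε/D = 0.002/0.1211 = 0.0165; Haaland: 1/√f = -1.8 log₁₀[0.00246 + 0.000286] = 4.61, so f = 0.04705.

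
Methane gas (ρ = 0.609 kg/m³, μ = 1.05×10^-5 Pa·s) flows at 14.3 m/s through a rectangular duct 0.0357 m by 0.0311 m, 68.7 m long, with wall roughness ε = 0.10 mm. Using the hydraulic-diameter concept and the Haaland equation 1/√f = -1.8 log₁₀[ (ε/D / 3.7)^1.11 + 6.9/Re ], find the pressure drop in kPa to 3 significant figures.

ΔP ≈ 3.86 kPa

Hydraulic diameter D_h = 4A/P = 4·(0.0357·0.0311)/(2·(0.0357+0.0311)) = 0.004441/0.1336 = 0.03324 m.
Re = ρVD_h/μ = 0.609·14.3·0.03324/1.05e-05 = 2.757e+04.
ε/D_h = 0.0001/0.03324 = 0.00301; Haaland gives 1/√f = -1.8 log₁₀[0.000372+0.00025] = 5.771, so f = 0.03002.
ΔP = f(L/D_h)(ρV²/2) = 0.03002·68.7/0.03324·62.27 = 3864 Pa.
ΔP = 3.86 kPa.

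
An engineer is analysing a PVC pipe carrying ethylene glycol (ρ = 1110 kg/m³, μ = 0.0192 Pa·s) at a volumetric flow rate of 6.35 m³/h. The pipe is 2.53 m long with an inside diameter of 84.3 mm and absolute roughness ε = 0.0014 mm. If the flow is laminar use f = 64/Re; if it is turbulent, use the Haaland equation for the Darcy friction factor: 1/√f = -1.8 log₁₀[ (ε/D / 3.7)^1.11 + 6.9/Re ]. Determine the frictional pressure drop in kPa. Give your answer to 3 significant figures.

Q = 6.35 m³/h = 6.35/3600 = 0.001764 m³/s.
Cross-sectional area A = πD²/4 = π(0.0843)²/4 = 0.005581 m²; mean velocity V = Q/A = 0.001764/0.005581 = 0.316 m/s.
Reynolds number Re = ρVD/μ = 1110 · 0.316 · 0.0843 / 0.0192 = 1540.
Re < 2300 → laminar flow, so f = 64/Re = 64/1540 = 0.04155 (the turbulent correlation is not needed).
Darcy-Weisbach: ΔP = f(L/D)(ρV²/2) = 0.04155·(2.53/0.0843)·(1110·0.316²/2) = 0.04155·30.01·55.43 = 69.13 Pa.
ΔP = 69.13 Pa = 0.0691 kPa.

ΔP ≈ 0.0691 kPa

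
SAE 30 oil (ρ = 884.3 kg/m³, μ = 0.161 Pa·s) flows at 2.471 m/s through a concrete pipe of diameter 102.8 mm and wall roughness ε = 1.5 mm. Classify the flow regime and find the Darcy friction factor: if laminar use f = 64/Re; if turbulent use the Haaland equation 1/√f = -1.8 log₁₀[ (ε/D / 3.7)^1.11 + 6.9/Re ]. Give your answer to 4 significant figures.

f ≈ 0.04587

Re = ρVD/μ = 884.3·2.471·0.1028/0.161 = 1395.
Re < 2300 → laminar, so f = 64/Re = 0.04587 (roughness is irrelevant in laminar flow).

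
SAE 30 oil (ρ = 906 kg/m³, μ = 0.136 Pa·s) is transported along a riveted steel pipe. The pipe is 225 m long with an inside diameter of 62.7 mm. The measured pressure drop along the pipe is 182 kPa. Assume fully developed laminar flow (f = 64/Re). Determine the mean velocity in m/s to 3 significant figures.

V ≈ 0.731 m/s

For laminar flow, f = 64/Re with Re = ρVD/μ, so Darcy-Weisbach reduces to ΔP = 32μLV/D². Solving for V: V = ΔP·D²/(32μL) = 1.82e+05·(0.0627)²/(32·0.136·225) = 0.7307 m/s.
Check: Re = ρVD/μ = 906·0.7307·0.0627/0.136 = 305.2 < 2300, so the laminar assumption holds.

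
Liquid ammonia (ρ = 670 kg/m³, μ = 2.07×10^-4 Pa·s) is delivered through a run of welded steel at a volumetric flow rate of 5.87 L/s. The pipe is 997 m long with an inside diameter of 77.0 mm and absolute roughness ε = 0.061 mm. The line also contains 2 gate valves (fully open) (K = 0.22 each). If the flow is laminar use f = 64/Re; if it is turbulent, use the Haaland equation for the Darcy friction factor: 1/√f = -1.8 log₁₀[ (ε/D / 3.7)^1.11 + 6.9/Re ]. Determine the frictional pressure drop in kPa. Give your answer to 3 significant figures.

ΔP ≈ 135 kPa

Q = 5.87 L/s = 5.87/1000 = 0.00587 m³/s.
Cross-sectional area A = πD²/4 = π(0.077)²/4 = 0.004657 m²; mean velocity V = Q/A = 0.00587/0.004657 = 1.261 m/s.
Reynolds number Re = ρVD/μ = 670 · 1.261 · 0.077 / 0.000207 = 3.142e+05.
Re > 4000 → turbulent. Relative roughness ε/D = 6.1e-05/0.077 = 0.000792. Haaland: 1/√f = -1.8 log₁₀[(0.000792/3.7)^1.11 + 6.9/3.142e+05] = -1.8 log₁₀[8.45e-05 + 2.2e-05] = 7.151, so f = 0.01956.
Total minor-loss coefficient ΣK = 2·0.22 = 0.44.
ΔP = [f·L/D + ΣK]·(ρV²/2) = [0.01956·997/0.077 + 0.44]·(670·1.261²/2) = [253.2 + 0.44]·532.3 = 1.35e+05 Pa.
ΔP = 1.35e+05 Pa = 135 kPa.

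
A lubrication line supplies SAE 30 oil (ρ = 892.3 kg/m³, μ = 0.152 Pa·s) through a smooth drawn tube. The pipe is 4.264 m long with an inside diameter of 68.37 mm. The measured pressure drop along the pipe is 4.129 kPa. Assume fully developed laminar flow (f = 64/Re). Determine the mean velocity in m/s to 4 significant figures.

For laminar flow, f = 64/Re with Re = ρVD/μ, so Darcy-Weisbach reduces to ΔP = 32μLV/D². Solving for V: V = ΔP·D²/(32μL) = 4129·(0.06837)²/(32·0.152·4.264) = 0.9306 m/s.
Check: Re = ρVD/μ = 892.3·0.9306·0.06837/0.152 = 373.5 < 2300, so the laminar assumption holds.

V ≈ 0.9306 m/s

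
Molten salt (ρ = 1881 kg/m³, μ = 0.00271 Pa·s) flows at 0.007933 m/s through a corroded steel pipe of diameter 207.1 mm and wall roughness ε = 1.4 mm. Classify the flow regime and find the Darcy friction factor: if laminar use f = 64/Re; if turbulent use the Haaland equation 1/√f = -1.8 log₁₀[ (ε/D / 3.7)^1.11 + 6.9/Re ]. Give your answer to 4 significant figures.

f ≈ 0.05612

Re = ρVD/μ = 1881·0.007933·0.2071/0.00271 = 1140.
Re < 2300 → laminar, so f = 64/Re = 0.05612 (roughness is irrelevant in laminar flow).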